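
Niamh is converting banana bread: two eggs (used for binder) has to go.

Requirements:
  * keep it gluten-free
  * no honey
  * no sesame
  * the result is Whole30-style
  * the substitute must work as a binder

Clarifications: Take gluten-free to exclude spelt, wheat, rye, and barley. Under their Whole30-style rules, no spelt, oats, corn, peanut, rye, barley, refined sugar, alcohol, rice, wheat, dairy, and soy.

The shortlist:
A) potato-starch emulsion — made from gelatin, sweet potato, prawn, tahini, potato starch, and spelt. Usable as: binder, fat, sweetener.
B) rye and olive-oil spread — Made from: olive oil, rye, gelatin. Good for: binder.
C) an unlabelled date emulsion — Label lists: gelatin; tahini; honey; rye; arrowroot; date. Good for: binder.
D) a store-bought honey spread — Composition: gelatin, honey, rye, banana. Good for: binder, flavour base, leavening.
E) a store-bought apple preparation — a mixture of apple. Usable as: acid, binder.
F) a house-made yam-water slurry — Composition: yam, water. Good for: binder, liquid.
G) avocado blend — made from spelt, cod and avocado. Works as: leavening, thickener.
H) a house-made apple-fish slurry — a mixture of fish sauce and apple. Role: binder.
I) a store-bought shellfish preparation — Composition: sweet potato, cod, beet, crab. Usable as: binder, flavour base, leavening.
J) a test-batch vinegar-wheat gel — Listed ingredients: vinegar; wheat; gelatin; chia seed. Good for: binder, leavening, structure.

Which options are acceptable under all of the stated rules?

A: has spelt, so not gluten-free; has spelt, so not Whole30-style (and 1 more) — no
B: has rye, so not gluten-free; has rye, so not Whole30-style — out
C: has rye, so not gluten-free; has rye, so not Whole30-style (and 2 more) — no
D: has rye, so not gluten-free; has rye, so not Whole30-style (and 1 more) — no
E: every rule checks out — valid
F: works as a binder, no sesame, gluten-free — OK
G: not usable as a binder; has spelt, so not gluten-free (and 1 more) — reject
H: only fish sauce and apple; none excluded — OK
I: Whole30-style, gluten-free — keep
J: has wheat, so not gluten-free; has wheat, so not Whole30-style — no

E, F, H, I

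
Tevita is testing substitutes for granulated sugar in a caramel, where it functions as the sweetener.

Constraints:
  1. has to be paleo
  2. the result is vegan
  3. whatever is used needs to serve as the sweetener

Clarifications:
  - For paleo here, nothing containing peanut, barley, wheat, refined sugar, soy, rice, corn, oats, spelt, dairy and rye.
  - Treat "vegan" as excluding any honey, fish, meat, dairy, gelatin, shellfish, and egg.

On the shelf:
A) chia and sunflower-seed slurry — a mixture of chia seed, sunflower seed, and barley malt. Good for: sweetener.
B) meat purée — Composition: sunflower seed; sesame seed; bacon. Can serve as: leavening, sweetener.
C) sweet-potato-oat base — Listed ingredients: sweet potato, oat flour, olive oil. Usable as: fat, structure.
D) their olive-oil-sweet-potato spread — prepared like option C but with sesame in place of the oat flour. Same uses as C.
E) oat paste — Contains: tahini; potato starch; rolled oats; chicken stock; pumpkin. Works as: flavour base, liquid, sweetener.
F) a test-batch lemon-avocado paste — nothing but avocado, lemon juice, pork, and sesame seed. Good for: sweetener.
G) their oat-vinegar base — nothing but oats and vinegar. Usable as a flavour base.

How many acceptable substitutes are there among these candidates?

0

A: has barley malt, so not paleo — reject
B: has bacon, so not vegan — reject
C: not usable as a sweetener; has oat flour, so not paleo — reject
D: not usable as a sweetener — no
E: has rolled oats, so not paleo; has chicken stock, so not vegan — no
F: has pork, so not vegan — reject
G: not usable as a sweetener; has oats, so not paleo — out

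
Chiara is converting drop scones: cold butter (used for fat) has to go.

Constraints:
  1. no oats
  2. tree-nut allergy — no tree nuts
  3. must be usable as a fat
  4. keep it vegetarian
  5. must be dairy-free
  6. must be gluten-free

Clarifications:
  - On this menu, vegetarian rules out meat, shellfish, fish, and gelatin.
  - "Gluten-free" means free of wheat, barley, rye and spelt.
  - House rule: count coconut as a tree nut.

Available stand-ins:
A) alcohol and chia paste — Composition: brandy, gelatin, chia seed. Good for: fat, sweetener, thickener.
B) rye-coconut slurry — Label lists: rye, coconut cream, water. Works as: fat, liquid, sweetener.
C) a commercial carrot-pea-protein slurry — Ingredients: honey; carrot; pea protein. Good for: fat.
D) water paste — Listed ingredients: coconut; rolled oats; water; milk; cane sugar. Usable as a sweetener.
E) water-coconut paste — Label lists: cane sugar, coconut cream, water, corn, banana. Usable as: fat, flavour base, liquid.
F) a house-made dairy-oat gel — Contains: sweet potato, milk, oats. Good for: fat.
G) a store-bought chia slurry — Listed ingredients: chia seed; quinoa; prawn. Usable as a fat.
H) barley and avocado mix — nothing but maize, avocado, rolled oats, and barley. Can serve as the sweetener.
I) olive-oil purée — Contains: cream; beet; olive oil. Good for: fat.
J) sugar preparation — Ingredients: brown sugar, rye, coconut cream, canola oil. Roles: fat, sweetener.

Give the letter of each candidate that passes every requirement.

A: has gelatin, so not vegetarian — out
B: has rye, so not gluten-free; has coconut cream, so not tree-nut-free — reject
C: only honey, carrot and pea protein; none excluded — keep
D: not usable as a fat; has milk, so not dairy-free (and 2 more) — reject
E: has coconut cream, so not tree-nut-free — reject
F: has milk, so not dairy-free; has oats, so not oat-free — out
G: has prawn, so not vegetarian — no
H: not usable as a fat; has barley, so not gluten-free (and 1 more) — reject
I: has cream, so not dairy-free — reject
J: has rye, so not gluten-free; has coconut cream, so not tree-nut-free — out

C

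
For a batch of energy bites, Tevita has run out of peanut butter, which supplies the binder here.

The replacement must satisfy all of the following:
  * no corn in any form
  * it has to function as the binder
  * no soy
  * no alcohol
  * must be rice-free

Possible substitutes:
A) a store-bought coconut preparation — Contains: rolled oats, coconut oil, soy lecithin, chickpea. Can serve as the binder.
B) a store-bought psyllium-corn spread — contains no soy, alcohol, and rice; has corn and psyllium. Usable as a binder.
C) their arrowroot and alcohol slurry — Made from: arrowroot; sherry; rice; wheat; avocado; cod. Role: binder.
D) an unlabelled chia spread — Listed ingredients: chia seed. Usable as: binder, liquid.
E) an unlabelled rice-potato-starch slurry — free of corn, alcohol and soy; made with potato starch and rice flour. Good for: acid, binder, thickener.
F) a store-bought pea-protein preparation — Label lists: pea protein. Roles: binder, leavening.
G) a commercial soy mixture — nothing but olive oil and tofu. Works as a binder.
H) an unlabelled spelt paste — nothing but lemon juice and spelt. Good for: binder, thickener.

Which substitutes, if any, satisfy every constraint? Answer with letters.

D, F, H

A: has soy lecithin, so not soy-free — no
B: has corn, so not corn-free — no
C: has sherry, so not alcohol-free; has rice, so not rice-free — reject
D: only chia seed; none excluded — keep
E: has rice flour, so not rice-free — reject
F: only pea protein; none excluded — keep
G: has tofu, so not soy-free — no
H: nothing on the exclusion list — valid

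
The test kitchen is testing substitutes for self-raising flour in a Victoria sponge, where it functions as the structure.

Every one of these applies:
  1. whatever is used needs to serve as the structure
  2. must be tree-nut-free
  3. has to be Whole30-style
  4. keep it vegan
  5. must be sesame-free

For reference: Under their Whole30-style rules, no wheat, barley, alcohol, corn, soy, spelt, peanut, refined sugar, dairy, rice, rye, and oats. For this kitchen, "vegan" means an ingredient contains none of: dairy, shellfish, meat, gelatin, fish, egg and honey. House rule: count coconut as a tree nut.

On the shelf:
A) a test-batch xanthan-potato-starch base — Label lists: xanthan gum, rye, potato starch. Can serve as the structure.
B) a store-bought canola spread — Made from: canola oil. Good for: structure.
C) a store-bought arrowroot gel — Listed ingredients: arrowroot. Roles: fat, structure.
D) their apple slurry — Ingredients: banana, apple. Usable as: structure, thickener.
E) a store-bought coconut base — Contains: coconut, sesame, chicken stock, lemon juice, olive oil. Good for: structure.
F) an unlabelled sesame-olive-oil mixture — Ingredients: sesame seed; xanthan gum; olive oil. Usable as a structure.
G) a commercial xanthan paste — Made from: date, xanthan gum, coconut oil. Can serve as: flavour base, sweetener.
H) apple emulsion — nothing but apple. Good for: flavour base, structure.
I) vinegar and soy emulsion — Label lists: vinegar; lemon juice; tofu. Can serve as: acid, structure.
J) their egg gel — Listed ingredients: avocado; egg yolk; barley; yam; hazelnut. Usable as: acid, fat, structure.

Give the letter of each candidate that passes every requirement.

B, C, D, H

A: has rye, so not Whole30-style — out
B: nothing on the exclusion list — OK
C: only arrowroot; none excluded — OK
D: only apple and banana; none excluded — valid
E: has chicken stock, so not vegan; has sesame, so not sesame-free (and 1 more) — no
F: has sesame seed, so not sesame-free — out
G: not usable as a structure; has coconut oil, so not tree-nut-free — no
H: works as a structure, no sesame, tree-nut-free — OK
I: has tofu, so not Whole30-style — no
J: has barley, so not Whole30-style; has egg yolk, so not vegan (and 1 more) — out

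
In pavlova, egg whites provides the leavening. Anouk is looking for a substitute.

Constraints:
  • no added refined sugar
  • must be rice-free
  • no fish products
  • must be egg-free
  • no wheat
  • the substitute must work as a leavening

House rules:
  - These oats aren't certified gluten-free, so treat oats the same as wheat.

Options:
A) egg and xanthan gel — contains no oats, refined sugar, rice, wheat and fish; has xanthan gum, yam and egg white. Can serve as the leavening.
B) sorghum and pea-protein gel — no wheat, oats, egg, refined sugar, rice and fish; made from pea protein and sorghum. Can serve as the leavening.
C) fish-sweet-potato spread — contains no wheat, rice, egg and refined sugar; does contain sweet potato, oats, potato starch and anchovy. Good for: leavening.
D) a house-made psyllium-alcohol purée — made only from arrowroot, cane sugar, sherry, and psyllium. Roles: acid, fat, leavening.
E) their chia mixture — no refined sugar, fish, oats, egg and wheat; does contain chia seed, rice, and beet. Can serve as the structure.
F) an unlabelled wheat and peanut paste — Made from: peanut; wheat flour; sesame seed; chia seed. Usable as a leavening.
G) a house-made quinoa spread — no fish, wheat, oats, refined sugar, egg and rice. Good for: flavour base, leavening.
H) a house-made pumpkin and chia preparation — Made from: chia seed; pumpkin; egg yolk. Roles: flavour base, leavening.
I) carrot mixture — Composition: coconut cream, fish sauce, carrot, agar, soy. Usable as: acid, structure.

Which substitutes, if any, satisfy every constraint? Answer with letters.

B, G

A: has egg white, so not egg-free — reject
B: every rule checks out — keep
C: has anchovy, so not fish-free; has oats, so not wheat-free — no
D: has cane sugar, so not no-added-sugar — out
E: not usable as a leavening; has rice, so not rice-free — out
F: has wheat flour, so not wheat-free — no
G: every rule checks out — keep
H: has egg yolk, so not egg-free — no
I: not usable as a leavening; has fish sauce, so not fish-free — no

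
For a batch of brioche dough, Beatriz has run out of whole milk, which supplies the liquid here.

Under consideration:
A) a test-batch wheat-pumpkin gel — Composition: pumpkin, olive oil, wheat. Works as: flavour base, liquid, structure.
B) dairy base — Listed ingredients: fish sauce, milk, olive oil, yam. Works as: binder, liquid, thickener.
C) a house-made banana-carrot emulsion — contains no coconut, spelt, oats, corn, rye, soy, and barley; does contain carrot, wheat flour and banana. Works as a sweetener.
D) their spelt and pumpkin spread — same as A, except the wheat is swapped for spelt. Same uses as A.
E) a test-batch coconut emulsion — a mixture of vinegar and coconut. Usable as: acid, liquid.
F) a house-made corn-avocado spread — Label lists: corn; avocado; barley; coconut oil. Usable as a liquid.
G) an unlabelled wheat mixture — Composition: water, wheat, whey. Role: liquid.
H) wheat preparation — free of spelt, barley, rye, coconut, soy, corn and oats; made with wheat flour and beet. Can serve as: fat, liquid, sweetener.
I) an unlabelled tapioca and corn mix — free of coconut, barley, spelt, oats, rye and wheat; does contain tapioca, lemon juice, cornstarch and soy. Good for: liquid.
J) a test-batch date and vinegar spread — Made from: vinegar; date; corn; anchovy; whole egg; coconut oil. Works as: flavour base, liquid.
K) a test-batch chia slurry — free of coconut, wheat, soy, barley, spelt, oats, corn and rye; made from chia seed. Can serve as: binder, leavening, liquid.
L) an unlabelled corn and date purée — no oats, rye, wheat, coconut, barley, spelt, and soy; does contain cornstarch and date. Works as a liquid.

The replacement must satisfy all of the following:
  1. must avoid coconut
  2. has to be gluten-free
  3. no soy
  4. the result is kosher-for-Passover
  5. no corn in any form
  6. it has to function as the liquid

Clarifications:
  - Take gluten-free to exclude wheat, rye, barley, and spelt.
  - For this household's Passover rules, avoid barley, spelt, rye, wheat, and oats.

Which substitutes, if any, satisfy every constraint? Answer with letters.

A: has wheat, so not gluten-free; has wheat, so not kosher-for-Passover — out
B: milk and fish sauce etc. — none of it excluded — OK
C: not usable as a liquid; has wheat flour, so not gluten-free (and 1 more) — no
D: has spelt, so not gluten-free; has spelt, so not kosher-for-Passover — out
E: has coconut, so not coconut-free — reject
F: has barley, so not gluten-free; has barley, so not kosher-for-Passover (and 2 more) — out
G: has wheat, so not gluten-free; has wheat, so not kosher-for-Passover — out
H: has wheat flour, so not gluten-free; has wheat flour, so not kosher-for-Passover — no
I: has soy, so not soy-free; has cornstarch, so not corn-free — no
J: has coconut oil, so not coconut-free; has corn, so not corn-free — no
K: works as a liquid, kosher-for-Passover, gluten-free — OK
L: has cornstarch, so not corn-free — reject

B, K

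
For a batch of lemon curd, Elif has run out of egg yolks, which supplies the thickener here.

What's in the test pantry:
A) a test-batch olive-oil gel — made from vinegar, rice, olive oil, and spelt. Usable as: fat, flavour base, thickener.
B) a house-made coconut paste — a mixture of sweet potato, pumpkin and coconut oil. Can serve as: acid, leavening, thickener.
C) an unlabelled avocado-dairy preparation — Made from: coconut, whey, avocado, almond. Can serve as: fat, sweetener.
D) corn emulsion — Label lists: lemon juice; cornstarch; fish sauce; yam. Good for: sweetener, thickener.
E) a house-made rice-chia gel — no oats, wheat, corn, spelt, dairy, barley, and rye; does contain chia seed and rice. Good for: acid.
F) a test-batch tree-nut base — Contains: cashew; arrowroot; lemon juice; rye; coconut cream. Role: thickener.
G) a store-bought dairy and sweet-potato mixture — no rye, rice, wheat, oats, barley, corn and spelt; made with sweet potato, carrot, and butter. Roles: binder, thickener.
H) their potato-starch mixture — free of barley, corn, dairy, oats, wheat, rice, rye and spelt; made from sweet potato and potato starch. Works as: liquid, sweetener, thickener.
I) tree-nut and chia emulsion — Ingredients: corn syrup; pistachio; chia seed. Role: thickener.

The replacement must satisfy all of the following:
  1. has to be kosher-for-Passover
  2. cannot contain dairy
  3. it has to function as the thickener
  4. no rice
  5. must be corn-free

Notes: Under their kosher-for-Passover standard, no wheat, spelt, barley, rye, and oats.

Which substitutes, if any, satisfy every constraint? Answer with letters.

A: has spelt, so not kosher-for-Passover; has rice, so not rice-free — reject
B: all constraints satisfied — OK
C: not usable as a thickener; has whey, so not dairy-free — out
D: has cornstarch, so not corn-free — out
E: not usable as a thickener; has rice, so not rice-free — reject
F: has rye, so not kosher-for-Passover — no
G: has butter, so not dairy-free — no
H: works as a thickener, no rice, no dairy — OK
I: has corn syrup, so not corn-free — out

B, H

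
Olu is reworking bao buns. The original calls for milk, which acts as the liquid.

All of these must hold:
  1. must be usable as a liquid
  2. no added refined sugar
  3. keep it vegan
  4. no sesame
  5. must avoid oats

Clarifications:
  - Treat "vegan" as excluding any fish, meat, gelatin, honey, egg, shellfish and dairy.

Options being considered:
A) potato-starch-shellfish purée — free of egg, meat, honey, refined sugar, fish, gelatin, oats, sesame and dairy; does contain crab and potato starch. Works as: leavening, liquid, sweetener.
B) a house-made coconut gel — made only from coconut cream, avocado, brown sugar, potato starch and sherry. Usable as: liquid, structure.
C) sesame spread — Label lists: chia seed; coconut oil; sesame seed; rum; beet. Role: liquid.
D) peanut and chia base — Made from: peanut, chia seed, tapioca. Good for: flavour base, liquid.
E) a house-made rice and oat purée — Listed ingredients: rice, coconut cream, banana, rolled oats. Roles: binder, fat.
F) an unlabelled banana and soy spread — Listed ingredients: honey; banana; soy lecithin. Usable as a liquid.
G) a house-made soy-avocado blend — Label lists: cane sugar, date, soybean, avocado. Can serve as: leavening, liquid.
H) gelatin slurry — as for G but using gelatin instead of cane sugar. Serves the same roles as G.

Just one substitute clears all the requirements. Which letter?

D

A: has crab, so not vegan — no
B: has brown sugar, so not no-added-sugar — reject
C: has sesame seed, so not sesame-free — no
D: only peanut, chia seed and tapioca; none excluded — valid
E: not usable as a liquid; has rolled oats, so not oat-free — no
F: has honey, so not vegan — out
G: has cane sugar, so not no-added-sugar — no
H: has gelatin, so not vegan — no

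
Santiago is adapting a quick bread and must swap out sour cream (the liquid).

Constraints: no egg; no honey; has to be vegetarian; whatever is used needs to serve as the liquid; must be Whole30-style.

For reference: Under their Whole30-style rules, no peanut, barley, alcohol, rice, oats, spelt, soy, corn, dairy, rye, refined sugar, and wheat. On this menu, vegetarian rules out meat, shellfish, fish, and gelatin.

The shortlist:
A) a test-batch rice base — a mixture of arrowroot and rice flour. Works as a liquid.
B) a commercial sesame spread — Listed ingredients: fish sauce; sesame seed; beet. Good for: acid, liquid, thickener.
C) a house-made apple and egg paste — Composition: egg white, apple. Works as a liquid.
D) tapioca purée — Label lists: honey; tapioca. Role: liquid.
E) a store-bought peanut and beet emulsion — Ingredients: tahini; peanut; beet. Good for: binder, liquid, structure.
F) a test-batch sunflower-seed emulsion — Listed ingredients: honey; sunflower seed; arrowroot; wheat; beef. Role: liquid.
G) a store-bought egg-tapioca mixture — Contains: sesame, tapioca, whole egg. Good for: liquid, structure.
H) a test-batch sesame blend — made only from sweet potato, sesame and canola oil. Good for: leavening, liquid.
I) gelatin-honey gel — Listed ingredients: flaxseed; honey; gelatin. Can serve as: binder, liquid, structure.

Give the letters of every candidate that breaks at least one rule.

A: has rice flour, so not Whole30-style — out
B: has fish sauce, so not vegetarian — out
C: has egg white, so not egg-free — no
D: has honey, so not honey-free — out
E: has peanut, so not Whole30-style — reject
F: has wheat, so not Whole30-style; has beef, so not vegetarian (and 1 more) — reject
G: has whole egg, so not egg-free — reject
H: only sesame, sweet potato and canola oil; none excluded — keep
I: has gelatin, so not vegetarian; has honey, so not honey-free — no

A, B, C, D, E, F, G, I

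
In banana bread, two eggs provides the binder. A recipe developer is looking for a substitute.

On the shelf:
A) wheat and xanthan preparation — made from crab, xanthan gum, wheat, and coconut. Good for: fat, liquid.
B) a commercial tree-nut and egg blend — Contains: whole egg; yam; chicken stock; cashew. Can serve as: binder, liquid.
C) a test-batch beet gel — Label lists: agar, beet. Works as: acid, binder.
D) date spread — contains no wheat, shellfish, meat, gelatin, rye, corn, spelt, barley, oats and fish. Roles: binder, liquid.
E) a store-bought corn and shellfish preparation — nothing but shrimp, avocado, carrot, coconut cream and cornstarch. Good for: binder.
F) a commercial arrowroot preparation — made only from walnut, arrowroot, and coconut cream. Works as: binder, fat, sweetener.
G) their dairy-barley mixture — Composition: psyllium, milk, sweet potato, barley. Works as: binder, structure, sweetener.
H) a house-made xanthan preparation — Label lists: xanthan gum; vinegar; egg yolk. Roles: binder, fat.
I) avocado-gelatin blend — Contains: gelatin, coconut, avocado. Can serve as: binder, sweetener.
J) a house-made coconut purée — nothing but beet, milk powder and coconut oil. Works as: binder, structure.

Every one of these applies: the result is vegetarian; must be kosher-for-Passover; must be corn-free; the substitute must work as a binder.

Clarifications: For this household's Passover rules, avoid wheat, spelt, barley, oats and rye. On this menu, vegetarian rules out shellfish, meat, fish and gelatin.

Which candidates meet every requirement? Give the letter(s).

C, D, F, H, J

A: not usable as a binder; has wheat, so not kosher-for-Passover (and 1 more) — reject
B: has chicken stock, so not vegetarian — reject
C: only agar and beet; none excluded — valid
D: vegetarian, kosher-for-Passover — keep
E: has shrimp, so not vegetarian; has cornstarch, so not corn-free — out
F: only coconut cream, walnut, and arrowroot; none excluded — keep
G: has barley, so not kosher-for-Passover — out
H: vegetarian, kosher-for-Passover — keep
I: has gelatin, so not vegetarian — no
J: nothing on the exclusion list — valid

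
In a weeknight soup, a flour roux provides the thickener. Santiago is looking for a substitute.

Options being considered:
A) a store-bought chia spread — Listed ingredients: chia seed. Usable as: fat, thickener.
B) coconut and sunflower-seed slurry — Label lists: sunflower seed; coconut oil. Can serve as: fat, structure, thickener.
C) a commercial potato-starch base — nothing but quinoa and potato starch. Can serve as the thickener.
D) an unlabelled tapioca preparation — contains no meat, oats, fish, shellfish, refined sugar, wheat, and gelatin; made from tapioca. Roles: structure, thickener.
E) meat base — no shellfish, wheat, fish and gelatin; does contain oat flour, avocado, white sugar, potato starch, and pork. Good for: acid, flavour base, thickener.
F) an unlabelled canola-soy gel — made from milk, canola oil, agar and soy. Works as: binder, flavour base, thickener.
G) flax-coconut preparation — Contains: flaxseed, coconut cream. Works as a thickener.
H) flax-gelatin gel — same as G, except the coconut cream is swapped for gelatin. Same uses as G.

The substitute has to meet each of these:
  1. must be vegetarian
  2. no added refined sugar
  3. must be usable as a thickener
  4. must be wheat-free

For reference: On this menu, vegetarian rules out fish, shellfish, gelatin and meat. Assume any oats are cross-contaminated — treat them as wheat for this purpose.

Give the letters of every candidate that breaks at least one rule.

E, H

A: works as a thickener, no refined sugar, vegetarian — valid
B: only coconut oil and sunflower seed; none excluded — keep
C: works as a thickener, wheat-free, vegetarian — valid
D: no refined sugar, vegetarian — keep
E: has pork, so not vegetarian; has oat flour, so not wheat-free (and 1 more) — no
F: milk and soy etc. — none of it excluded — OK
G: only coconut cream and flaxseed; none excluded — OK
H: has gelatin, so not vegetarian — no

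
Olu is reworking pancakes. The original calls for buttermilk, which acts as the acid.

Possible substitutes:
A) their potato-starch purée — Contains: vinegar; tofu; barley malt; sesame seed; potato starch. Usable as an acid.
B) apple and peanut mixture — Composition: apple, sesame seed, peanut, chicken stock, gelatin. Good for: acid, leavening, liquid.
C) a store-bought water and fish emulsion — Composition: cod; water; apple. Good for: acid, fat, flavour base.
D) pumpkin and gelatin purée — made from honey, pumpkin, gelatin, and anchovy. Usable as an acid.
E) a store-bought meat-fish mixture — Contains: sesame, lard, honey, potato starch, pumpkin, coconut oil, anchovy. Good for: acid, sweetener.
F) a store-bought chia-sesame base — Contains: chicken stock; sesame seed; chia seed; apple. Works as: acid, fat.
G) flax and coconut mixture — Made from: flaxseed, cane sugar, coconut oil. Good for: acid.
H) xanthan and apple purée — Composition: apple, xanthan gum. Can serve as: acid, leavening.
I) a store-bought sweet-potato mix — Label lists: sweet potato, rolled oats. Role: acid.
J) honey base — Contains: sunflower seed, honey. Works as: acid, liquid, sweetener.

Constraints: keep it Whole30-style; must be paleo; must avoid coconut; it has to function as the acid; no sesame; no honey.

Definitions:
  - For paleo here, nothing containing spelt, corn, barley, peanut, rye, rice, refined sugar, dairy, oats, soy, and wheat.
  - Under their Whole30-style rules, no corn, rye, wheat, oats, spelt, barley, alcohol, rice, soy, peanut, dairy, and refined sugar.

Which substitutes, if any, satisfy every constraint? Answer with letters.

A: has barley malt, so not paleo; has barley malt, so not Whole30-style (and 1 more) — no
B: has peanut, so not paleo; has peanut, so not Whole30-style (and 1 more) — no
C: every rule checks out — keep
D: has honey, so not honey-free — reject
E: has honey, so not honey-free; has coconut oil, so not coconut-free (and 1 more) — reject
F: has sesame seed, so not sesame-free — no
G: has cane sugar, so not paleo; has cane sugar, so not Whole30-style (and 1 more) — no
H: all constraints satisfied — keep
I: has rolled oats, so not paleo; has rolled oats, so not Whole30-style — reject
J: has honey, so not honey-free — out

C, H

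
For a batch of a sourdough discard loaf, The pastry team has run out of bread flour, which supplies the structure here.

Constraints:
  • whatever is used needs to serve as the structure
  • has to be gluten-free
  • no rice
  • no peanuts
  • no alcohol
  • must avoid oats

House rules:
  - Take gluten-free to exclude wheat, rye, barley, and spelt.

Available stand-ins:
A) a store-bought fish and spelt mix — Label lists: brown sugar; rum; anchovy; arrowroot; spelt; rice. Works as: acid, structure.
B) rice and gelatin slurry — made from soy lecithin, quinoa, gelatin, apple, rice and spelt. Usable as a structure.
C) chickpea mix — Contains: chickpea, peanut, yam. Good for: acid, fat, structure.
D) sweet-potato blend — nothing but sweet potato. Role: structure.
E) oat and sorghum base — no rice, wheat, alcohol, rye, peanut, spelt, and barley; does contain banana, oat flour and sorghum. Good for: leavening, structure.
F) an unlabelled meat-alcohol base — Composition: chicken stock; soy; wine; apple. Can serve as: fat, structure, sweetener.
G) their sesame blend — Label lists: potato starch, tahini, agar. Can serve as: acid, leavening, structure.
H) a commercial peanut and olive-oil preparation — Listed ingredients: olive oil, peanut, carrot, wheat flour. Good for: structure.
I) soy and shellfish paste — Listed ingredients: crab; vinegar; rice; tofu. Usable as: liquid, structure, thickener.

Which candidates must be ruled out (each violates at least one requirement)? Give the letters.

A, B, C, E, F, H, I

A: has spelt, so not gluten-free; has rice, so not rice-free (and 1 more) — reject
B: has spelt, so not gluten-free; has rice, so not rice-free — out
C: has peanut, so not peanut-free — no
D: nothing on the exclusion list — valid
E: has oat flour, so not oat-free — reject
F: has wine, so not alcohol-free — no
G: no oats, gluten-free — keep
H: has wheat flour, so not gluten-free; has peanut, so not peanut-free — no
I: has rice, so not rice-free — reject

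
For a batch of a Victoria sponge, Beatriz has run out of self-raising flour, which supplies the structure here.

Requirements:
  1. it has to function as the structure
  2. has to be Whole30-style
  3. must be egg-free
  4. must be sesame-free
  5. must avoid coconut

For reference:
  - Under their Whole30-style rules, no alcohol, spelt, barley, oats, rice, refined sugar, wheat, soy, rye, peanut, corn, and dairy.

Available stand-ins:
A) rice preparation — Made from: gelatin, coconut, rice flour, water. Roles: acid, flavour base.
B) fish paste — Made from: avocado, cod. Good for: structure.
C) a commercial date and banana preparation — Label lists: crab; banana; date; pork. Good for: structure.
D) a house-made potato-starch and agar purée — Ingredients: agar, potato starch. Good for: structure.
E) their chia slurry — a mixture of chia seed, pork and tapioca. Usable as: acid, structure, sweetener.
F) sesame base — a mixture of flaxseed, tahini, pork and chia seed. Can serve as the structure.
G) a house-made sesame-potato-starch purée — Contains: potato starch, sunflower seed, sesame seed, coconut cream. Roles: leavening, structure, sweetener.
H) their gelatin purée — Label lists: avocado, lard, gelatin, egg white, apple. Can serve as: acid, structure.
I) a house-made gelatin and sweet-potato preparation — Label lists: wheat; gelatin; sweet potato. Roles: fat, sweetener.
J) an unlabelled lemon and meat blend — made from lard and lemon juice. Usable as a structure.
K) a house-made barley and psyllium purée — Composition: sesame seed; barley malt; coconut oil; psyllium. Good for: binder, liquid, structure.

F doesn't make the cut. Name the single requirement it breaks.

usable as a structure: satisfied
Whole30-style: satisfied
sesame-free: has tahini — fails
coconut-free: satisfied
egg-free: satisfied

sesame-free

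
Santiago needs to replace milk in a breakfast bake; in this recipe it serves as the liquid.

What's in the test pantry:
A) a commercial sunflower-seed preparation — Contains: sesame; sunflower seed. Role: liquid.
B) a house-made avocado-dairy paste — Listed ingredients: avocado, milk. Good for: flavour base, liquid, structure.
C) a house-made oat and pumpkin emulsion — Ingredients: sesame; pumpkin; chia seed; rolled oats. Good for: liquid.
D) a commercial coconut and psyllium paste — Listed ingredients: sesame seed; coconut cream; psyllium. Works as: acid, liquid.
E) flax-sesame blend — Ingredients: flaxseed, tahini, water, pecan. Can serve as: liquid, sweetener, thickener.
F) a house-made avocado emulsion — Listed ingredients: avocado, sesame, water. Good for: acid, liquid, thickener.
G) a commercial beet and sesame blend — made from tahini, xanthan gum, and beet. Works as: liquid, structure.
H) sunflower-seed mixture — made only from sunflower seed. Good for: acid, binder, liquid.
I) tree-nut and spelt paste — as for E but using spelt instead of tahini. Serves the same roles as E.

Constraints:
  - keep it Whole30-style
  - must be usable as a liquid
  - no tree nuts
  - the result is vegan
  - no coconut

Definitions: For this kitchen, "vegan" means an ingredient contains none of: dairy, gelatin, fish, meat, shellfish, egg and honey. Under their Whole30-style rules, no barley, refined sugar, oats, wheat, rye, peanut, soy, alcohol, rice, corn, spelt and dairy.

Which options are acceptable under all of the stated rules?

A: every rule checks out — valid
B: has milk, so not vegan; has milk, so not Whole30-style — reject
C: has rolled oats, so not Whole30-style — reject
D: has coconut cream, so not coconut-free — reject
E: has pecan, so not tree-nut-free — no
F: only sesame, avocado, and water; none excluded — OK
G: every rule checks out — OK
H: every rule checks out — keep
I: has spelt, so not Whole30-style; has pecan, so not tree-nut-free — out

A, F, G, H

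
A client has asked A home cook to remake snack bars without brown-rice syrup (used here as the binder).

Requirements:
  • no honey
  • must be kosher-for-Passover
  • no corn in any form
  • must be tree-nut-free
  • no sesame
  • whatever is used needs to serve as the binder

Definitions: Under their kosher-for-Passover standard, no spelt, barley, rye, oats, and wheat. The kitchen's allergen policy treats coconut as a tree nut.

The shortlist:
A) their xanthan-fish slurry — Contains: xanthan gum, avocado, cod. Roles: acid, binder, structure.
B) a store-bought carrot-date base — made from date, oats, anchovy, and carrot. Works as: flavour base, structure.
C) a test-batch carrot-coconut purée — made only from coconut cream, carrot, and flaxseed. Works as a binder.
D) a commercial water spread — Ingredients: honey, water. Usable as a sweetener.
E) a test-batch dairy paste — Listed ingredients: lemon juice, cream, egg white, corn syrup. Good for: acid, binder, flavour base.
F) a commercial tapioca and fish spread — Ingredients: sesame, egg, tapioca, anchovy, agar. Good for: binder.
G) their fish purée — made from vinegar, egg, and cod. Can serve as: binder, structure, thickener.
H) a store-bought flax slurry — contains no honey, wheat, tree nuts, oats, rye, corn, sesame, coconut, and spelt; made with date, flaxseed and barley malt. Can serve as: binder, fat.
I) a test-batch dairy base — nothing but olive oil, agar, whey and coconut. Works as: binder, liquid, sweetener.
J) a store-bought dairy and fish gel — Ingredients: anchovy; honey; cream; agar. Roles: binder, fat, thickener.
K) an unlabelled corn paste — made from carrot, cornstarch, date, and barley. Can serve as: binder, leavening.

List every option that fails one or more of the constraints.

A: only cod, xanthan gum, and avocado; none excluded — keep
B: not usable as a binder; has oats, so not kosher-for-Passover — reject
C: has coconut cream, so not tree-nut-free — reject
D: not usable as a binder; has honey, so not honey-free — reject
E: has corn syrup, so not corn-free — reject
F: has sesame, so not sesame-free — no
G: only egg, cod, and vinegar; none excluded — valid
H: has barley malt, so not kosher-for-Passover — no
I: has coconut, so not tree-nut-free — out
J: has honey, so not honey-free — out
K: has barley, so not kosher-for-Passover; has cornstarch, so not corn-free — reject

B, C, D, E, F, H, I, J, K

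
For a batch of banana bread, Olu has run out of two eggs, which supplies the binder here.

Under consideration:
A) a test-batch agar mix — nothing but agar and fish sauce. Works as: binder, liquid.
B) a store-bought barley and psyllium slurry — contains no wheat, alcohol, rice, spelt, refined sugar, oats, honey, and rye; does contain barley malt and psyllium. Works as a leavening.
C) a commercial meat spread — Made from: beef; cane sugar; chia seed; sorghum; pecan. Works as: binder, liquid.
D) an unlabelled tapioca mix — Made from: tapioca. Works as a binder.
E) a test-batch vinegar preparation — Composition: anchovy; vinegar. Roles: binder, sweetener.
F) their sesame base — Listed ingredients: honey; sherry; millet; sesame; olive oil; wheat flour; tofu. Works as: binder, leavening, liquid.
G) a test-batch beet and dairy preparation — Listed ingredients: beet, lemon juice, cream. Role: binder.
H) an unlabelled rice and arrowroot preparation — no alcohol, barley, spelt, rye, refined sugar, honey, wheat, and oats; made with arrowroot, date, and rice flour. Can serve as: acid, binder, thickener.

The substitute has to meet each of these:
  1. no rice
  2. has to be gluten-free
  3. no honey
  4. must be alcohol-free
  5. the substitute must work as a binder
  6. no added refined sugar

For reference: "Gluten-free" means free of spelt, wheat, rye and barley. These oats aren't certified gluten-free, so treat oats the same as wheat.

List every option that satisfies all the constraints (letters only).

A, D, E, G

A: only fish sauce and agar; none excluded — valid
B: not usable as a binder; has barley malt, so not gluten-free — reject
C: has cane sugar, so not no-added-sugar — reject
D: works as a binder, no rice, gluten-free — keep
E: every rule checks out — valid
F: has wheat flour, so not gluten-free; has honey, so not honey-free (and 1 more) — reject
G: nothing on the exclusion list — OK
H: has rice flour, so not rice-free — no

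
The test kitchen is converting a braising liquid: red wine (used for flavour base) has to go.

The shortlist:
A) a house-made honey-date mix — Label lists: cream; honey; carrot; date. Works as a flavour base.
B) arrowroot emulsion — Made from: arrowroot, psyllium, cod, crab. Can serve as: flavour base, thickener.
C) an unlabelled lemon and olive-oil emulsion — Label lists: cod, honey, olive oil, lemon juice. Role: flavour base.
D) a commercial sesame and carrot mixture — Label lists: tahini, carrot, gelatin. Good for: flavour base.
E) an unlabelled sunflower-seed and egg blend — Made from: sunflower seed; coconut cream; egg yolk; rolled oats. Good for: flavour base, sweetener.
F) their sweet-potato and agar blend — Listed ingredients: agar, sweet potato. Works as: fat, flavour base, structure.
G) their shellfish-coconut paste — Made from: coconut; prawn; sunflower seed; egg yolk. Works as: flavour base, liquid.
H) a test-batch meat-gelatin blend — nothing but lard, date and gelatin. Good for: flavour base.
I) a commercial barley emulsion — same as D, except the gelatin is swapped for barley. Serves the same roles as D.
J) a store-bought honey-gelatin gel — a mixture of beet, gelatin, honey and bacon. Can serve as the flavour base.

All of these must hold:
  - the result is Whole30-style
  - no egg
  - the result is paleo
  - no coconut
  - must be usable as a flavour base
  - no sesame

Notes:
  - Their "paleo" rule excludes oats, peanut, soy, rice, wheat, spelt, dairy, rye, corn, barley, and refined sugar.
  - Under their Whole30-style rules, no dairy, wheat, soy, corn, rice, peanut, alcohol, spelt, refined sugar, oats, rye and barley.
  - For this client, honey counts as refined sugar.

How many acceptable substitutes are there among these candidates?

3

A: has cream, so not paleo; has cream, so not Whole30-style — no
B: cod and crab etc. — none of it excluded — keep
C: has honey, so not paleo; has honey, so not Whole30-style — no
D: has tahini, so not sesame-free — reject
E: has rolled oats, so not paleo; has rolled oats, so not Whole30-style (and 2 more) — out
F: only sweet potato and agar; none excluded — keep
G: has coconut, so not coconut-free; has egg yolk, so not egg-free — no
H: nothing on the exclusion list — keep
I: has barley, so not paleo; has barley, so not Whole30-style (and 1 more) — reject
J: has honey, so not paleo; has honey, so not Whole30-style — no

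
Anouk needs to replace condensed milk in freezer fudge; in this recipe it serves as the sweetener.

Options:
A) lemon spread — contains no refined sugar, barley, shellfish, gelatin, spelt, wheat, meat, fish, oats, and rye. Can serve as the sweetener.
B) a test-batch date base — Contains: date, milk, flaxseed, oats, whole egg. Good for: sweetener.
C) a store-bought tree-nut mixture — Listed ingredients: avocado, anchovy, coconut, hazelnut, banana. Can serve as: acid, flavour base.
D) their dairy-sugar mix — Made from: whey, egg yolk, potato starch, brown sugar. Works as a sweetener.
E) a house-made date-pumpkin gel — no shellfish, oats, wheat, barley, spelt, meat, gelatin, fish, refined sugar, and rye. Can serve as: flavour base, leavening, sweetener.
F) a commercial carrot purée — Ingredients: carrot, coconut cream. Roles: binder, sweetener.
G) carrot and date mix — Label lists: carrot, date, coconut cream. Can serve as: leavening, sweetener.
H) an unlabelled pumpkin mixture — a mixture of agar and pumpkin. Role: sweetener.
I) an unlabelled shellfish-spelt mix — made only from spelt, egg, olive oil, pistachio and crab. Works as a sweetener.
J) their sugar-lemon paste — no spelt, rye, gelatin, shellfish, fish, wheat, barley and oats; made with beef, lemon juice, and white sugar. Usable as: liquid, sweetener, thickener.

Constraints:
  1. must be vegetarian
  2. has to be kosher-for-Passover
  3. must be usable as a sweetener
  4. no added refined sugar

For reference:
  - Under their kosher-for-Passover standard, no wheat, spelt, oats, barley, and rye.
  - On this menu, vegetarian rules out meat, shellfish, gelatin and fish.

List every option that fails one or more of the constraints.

A: all constraints satisfied — valid
B: has oats, so not kosher-for-Passover — no
C: not usable as a sweetener; has anchovy, so not vegetarian — reject
D: has brown sugar, so not no-added-sugar — reject
E: works as a sweetener, no refined sugar, kosher-for-Passover — valid
F: only coconut cream and carrot; none excluded — valid
G: kosher-for-Passover, vegetarian — valid
H: only pumpkin and agar; none excluded — valid
I: has spelt, so not kosher-for-Passover; has crab, so not vegetarian — no
J: has beef, so not vegetarian; has white sugar, so not no-added-sugar — reject

B, C, D, I, J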